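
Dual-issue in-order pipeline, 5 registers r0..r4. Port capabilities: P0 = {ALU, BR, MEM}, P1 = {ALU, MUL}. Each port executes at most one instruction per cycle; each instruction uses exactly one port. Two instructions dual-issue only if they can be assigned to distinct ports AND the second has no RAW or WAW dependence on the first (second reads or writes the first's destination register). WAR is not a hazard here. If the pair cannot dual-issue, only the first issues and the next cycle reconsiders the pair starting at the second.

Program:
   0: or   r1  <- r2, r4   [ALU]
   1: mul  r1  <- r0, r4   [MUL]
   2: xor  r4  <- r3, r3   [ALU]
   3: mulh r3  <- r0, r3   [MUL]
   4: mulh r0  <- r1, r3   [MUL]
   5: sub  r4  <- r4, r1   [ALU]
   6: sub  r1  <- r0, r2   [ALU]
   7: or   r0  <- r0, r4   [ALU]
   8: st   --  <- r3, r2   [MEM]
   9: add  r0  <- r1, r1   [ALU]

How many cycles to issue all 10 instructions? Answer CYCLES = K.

#0 head=0: or.ALU i0 WAW r1
#1 head=1: mul.MUL/xor.ALU i1+i2 2-wide
#2 head=3: mulh.MUL i3 no-port MUL/MUL
#3 head=4: mulh.MUL/sub.ALU i4+i5 2-wide
#4 head=6: sub.ALU/or.ALU i6+i7 2-wide
#5 head=8: st.MEM/add.ALU i8+i9 2-wide

CYCLES = 6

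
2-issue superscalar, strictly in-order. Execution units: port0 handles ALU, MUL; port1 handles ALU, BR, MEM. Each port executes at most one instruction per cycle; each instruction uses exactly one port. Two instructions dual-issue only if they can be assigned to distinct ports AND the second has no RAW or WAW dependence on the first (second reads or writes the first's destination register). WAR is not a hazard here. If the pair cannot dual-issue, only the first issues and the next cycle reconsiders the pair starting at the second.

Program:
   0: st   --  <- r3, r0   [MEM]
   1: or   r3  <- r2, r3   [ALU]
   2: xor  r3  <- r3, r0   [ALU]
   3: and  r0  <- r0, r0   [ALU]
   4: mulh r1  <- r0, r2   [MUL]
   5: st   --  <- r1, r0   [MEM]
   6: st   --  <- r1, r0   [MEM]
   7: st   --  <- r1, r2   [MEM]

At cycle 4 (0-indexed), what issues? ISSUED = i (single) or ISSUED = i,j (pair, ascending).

ISSUED = 6

[0] i0+i1  st.MEM or.ALU  -- pair
[1] i2+i3  xor.ALU and.ALU  -- pair
[2] i4  mulh.MUL  -- RAW r1
[3] i5  st.MEM  -- no-port MEM/MEM
[4] i6  st.MEM  -- no-port MEM/MEM
[5] i7  st.MEM  -- tail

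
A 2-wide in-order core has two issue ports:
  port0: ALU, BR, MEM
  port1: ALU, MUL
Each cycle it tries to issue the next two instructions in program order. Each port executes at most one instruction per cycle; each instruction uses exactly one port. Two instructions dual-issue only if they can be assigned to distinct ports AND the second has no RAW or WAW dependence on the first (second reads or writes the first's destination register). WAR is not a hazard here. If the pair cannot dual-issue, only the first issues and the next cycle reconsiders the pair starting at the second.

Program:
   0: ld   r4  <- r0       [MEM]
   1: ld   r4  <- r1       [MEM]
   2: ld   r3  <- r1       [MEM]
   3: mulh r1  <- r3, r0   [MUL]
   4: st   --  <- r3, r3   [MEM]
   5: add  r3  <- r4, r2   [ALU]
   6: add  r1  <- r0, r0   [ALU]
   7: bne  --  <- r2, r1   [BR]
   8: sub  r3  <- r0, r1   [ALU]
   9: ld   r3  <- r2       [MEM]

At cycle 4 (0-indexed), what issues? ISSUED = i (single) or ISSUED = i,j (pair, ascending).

ISSUED = 5,6

[0] i0  ld  -- no-port MEM/MEM
[1] i1  ld  -- no-port MEM/MEM
[2] i2  ld  -- RAW r3
[3] i3+i4  mulh st  -- dual
[4] i5+i6  add add  -- dual
[5] i7+i8  bne sub  -- dual
[6] i9  ld  -- tail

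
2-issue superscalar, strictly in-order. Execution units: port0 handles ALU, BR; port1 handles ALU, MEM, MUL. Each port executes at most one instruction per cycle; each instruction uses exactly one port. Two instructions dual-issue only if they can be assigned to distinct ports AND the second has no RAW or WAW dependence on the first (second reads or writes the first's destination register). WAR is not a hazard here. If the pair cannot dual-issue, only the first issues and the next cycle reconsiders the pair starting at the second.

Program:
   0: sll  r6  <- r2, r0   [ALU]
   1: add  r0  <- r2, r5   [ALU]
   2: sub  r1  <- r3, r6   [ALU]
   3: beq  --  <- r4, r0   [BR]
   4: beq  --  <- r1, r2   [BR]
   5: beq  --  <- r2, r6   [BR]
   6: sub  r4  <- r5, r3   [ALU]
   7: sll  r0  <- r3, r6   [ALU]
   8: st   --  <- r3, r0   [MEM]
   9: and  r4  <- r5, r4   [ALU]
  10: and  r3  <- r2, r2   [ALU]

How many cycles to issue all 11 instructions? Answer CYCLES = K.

0. sll+add @i0,i1  | pair
1. sub+beq @i2,i3  | pair
2. beq @i4  | no-port BR/BR
3. beq+sub @i5,i6  | pair
4. sll @i7  | RAW r0
5. st+and @i8,i9  | pair
6. and @i10  | tail

CYCLES = 7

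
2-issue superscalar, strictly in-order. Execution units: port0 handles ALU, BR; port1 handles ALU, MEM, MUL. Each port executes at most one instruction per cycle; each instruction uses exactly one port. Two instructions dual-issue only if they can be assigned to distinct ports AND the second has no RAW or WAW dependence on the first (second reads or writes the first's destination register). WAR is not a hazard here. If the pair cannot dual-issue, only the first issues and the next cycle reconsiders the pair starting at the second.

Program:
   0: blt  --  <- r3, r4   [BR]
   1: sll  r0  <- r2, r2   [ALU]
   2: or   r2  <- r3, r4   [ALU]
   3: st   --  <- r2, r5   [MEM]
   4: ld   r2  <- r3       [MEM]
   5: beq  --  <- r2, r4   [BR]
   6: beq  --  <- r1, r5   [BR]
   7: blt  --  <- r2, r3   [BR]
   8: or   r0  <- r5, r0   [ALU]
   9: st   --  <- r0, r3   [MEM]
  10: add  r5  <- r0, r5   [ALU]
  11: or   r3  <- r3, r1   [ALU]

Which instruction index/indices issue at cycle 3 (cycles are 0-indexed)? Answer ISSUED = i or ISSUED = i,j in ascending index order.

ISSUED = 4

t=0 i0&i1:blt.BR/sll.ALU ; pair
t=1 i2:or.ALU ; RAW r2
t=2 i3:st.MEM ; no-port MEM/MEM
t=3 i4:ld.MEM ; RAW r2
t=4 i5:beq.BR ; no-port BR/BR
t=5 i6:beq.BR ; no-port BR/BR
t=6 i7&i8:blt.BR/or.ALU ; pair
t=7 i9&i10:st.MEM/add.ALU ; pair
t=8 i11:or.ALU ; tail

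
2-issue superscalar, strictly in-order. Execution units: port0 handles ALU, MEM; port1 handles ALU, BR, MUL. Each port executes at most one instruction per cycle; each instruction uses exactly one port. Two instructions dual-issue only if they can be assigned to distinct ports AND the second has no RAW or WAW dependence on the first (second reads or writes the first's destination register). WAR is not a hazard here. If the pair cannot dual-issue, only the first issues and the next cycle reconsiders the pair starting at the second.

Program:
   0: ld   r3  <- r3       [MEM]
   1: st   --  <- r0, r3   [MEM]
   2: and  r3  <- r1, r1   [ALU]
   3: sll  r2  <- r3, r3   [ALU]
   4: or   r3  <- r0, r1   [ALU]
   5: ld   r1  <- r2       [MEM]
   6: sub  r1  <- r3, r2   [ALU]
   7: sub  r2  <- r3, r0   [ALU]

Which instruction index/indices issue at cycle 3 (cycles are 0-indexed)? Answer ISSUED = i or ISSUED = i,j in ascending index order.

t=0 i0:ld.MEM ; no-port MEM/MEM
t=1 i1,i2:st.MEM/and.ALU ; dual
t=2 i3,i4:sll.ALU/or.ALU ; dual
t=3 i5:ld.MEM ; WAW r1
t=4 i6,i7:sub.ALU/sub.ALU ; dual

ISSUED = 5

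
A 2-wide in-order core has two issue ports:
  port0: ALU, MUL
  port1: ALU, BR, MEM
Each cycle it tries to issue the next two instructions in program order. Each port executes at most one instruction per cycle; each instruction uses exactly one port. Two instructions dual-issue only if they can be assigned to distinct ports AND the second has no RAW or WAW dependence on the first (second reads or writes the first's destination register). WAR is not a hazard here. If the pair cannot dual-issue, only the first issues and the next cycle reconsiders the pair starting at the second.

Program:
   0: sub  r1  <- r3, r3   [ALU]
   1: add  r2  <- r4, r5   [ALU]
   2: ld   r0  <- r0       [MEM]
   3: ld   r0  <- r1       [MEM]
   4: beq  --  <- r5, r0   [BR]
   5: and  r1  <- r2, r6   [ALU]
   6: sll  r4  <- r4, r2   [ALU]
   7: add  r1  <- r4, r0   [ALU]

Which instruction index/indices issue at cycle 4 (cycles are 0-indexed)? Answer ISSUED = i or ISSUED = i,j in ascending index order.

ISSUED = 6

c0: i0,i1 sub.ALU add.ALU  dual
c1: i2 ld.MEM  no-port MEM/MEM
c2: i3 ld.MEM  no-port MEM/BR
c3: i4,i5 beq.BR and.ALU  dual
c4: i6 sll.ALU  RAW r4
c5: i7 add.ALU  tail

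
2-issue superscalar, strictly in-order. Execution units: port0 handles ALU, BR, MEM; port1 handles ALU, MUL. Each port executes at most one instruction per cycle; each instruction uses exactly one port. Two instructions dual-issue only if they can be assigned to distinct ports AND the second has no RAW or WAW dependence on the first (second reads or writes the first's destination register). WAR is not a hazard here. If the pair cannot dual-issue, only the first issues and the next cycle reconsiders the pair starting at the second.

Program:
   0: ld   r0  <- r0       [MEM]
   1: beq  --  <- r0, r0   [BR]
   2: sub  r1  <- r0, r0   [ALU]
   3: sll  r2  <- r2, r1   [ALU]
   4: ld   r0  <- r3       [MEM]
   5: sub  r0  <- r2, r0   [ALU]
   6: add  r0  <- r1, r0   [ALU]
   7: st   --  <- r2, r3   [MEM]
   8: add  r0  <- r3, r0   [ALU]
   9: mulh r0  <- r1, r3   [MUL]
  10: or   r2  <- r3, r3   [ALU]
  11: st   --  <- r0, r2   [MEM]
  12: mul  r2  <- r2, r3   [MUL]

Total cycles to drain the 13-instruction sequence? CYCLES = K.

CYCLES = 8

t=0 i0:ld.MEM ; no-port MEM/BR
t=1 i1&i2:beq.BR;sub.ALU ; pair
t=2 i3&i4:sll.ALU;ld.MEM ; pair
t=3 i5:sub.ALU ; RAW+WAW r0
t=4 i6&i7:add.ALU;st.MEM ; pair
t=5 i8:add.ALU ; WAW r0
t=6 i9&i10:mulh.MUL;or.ALU ; pair
t=7 i11&i12:st.MEM;mul.MUL ; pair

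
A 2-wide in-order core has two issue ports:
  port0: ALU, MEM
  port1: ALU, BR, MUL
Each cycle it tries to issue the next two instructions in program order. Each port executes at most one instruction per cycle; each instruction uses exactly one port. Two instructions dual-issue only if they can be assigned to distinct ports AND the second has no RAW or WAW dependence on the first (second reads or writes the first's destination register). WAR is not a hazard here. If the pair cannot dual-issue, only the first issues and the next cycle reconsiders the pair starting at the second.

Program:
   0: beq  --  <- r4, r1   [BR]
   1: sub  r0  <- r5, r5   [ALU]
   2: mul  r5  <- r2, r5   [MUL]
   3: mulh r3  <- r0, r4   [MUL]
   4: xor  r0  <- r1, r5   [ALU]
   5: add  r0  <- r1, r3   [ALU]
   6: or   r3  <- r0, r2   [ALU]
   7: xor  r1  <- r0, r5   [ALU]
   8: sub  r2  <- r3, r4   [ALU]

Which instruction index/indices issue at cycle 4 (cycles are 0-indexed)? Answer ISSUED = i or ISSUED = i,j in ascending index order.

ISSUED = 6,7

[0] i0,i1  beq.BR;sub.ALU  -- pair
[1] i2  mul.MUL  -- no-port MUL/MUL
[2] i3,i4  mulh.MUL;xor.ALU  -- pair
[3] i5  add.ALU  -- RAW r0
[4] i6,i7  or.ALU;xor.ALU  -- pair
[5] i8  sub.ALU  -- tail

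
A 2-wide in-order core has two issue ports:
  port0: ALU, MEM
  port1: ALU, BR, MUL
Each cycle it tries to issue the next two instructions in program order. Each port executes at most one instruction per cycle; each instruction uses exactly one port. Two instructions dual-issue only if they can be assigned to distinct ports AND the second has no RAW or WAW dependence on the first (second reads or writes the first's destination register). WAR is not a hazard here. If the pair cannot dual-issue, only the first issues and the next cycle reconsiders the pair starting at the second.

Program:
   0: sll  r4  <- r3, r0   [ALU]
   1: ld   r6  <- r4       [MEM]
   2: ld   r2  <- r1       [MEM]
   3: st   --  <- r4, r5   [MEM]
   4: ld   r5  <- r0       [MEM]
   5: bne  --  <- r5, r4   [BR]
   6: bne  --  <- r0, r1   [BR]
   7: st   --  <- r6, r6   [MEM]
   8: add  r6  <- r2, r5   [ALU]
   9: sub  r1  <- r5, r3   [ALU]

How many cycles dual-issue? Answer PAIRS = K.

t=0 i0:sll.ALU ; RAW r4
t=1 i1:ld.MEM ; no-port MEM/MEM
t=2 i2:ld.MEM ; no-port MEM/MEM
t=3 i3:st.MEM ; no-port MEM/MEM
t=4 i4:ld.MEM ; RAW r5
t=5 i5:bne.BR ; no-port BR/BR
t=6 i6,i7:bne.BR st.MEM ; dual
t=7 i8,i9:add.ALU sub.ALU ; dual

PAIRS = 2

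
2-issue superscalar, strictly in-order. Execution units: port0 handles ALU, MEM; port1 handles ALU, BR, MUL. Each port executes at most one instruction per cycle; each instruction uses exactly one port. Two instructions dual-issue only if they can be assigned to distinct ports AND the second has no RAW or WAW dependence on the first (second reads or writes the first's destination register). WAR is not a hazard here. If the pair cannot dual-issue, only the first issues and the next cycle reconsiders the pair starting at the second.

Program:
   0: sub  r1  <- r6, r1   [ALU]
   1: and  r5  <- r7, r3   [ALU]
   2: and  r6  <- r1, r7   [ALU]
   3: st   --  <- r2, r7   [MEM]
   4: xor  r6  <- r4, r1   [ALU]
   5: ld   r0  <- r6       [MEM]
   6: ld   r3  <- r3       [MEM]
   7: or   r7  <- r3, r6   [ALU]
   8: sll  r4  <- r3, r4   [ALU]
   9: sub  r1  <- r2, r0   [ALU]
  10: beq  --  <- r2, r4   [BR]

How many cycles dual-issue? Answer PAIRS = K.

PAIRS = 4

c0: i0&i1 sub/and  2-wide
c1: i2&i3 and/st  2-wide
c2: i4 xor  RAW r6
c3: i5 ld  no-port MEM/MEM
c4: i6 ld  RAW r3
c5: i7&i8 or/sll  2-wide
c6: i9&i10 sub/beq  2-wide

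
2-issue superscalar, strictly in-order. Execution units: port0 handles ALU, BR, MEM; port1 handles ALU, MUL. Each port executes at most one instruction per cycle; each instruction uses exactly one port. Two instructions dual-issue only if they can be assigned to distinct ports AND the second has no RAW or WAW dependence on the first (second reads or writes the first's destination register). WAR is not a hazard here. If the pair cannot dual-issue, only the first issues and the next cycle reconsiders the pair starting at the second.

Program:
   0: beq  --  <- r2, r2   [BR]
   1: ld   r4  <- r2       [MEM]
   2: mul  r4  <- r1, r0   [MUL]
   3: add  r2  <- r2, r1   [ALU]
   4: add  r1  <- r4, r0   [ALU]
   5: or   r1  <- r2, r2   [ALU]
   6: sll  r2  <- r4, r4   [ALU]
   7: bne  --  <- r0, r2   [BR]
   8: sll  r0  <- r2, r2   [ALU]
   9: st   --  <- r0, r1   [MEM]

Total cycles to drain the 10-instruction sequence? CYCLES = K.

CYCLES = 7

#0 head=0: beq i0 no-port BR/MEM
#1 head=1: ld i1 WAW r4
#2 head=2: mul add i2+i3 dual
#3 head=4: add i4 WAW r1
#4 head=5: or sll i5+i6 dual
#5 head=7: bne sll i7+i8 dual
#6 head=9: st i9 tail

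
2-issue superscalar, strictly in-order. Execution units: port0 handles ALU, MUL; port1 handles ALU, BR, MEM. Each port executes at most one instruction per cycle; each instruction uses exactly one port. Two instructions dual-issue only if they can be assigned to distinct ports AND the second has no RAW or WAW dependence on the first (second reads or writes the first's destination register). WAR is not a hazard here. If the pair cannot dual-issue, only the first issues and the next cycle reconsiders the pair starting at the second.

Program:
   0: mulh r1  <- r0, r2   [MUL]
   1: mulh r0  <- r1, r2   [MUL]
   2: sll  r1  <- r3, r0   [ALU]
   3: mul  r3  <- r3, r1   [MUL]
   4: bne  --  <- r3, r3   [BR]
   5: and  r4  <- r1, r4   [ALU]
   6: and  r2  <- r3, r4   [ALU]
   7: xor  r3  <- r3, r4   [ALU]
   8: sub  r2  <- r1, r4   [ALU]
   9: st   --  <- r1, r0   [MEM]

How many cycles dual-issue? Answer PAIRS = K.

t=0 i0:mulh ; no-port MUL/MUL
t=1 i1:mulh ; RAW r0
t=2 i2:sll ; RAW r1
t=3 i3:mul ; RAW r3
t=4 i4&i5:bne;and ; dual
t=5 i6&i7:and;xor ; dual
t=6 i8&i9:sub;st ; dual

PAIRS = 3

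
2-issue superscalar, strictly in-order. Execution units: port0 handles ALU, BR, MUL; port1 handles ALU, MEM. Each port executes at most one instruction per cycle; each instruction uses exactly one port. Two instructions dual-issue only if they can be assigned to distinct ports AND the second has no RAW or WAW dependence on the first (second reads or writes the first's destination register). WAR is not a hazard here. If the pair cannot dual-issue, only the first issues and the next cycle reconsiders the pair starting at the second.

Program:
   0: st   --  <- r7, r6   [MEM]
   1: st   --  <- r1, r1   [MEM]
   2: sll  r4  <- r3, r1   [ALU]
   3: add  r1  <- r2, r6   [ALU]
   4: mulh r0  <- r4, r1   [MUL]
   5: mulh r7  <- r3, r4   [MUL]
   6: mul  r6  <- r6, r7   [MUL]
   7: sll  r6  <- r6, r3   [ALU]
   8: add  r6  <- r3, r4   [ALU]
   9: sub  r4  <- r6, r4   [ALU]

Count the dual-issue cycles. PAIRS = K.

t=0 i0:st ; no-port MEM/MEM
t=1 i1+i2:st+sll ; 2-wide
t=2 i3:add ; RAW r1
t=3 i4:mulh ; no-port MUL/MUL
t=4 i5:mulh ; no-port MUL/MUL
t=5 i6:mul ; RAW+WAW r6
t=6 i7:sll ; WAW r6
t=7 i8:add ; RAW r6
t=8 i9:sub ; tail

PAIRS = 1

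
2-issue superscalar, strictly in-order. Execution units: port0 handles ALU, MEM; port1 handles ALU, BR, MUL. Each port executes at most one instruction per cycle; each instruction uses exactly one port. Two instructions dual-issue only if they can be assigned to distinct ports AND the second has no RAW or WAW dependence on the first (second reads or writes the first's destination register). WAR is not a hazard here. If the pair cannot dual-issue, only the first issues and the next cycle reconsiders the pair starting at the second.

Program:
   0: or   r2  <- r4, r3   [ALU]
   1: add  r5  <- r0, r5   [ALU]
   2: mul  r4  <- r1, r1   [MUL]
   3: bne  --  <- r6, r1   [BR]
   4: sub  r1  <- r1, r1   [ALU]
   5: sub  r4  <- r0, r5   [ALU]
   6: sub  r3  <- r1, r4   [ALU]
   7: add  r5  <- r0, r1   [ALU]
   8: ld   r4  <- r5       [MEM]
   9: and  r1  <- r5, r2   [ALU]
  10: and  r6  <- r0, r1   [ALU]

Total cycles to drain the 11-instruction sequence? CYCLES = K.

t=0 i0&i1:or.ALU;add.ALU ; 2-wide
t=1 i2:mul.MUL ; no-port MUL/BR
t=2 i3&i4:bne.BR;sub.ALU ; 2-wide
t=3 i5:sub.ALU ; RAW r4
t=4 i6&i7:sub.ALU;add.ALU ; 2-wide
t=5 i8&i9:ld.MEM;and.ALU ; 2-wide
t=6 i10:and.ALU ; tail

CYCLES = 7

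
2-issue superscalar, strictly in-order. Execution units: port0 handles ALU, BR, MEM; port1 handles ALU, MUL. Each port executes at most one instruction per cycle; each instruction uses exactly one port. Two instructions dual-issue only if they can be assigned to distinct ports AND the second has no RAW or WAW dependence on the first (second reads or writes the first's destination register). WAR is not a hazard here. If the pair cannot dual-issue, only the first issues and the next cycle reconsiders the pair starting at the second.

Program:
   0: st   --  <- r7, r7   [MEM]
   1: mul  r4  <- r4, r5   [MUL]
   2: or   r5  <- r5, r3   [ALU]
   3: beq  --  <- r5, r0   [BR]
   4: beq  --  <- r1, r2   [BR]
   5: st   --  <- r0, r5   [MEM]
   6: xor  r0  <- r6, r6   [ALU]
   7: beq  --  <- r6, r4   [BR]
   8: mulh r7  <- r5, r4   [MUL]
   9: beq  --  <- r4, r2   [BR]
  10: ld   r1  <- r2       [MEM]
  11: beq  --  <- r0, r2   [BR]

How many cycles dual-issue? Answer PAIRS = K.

0. st/mul @i0+i1  | dual
1. or @i2  | RAW r5
2. beq @i3  | no-port BR/BR
3. beq @i4  | no-port BR/MEM
4. st/xor @i5+i6  | dual
5. beq/mulh @i7+i8  | dual
6. beq @i9  | no-port BR/MEM
7. ld @i10  | no-port MEM/BR
8. beq @i11  | tail

PAIRS = 3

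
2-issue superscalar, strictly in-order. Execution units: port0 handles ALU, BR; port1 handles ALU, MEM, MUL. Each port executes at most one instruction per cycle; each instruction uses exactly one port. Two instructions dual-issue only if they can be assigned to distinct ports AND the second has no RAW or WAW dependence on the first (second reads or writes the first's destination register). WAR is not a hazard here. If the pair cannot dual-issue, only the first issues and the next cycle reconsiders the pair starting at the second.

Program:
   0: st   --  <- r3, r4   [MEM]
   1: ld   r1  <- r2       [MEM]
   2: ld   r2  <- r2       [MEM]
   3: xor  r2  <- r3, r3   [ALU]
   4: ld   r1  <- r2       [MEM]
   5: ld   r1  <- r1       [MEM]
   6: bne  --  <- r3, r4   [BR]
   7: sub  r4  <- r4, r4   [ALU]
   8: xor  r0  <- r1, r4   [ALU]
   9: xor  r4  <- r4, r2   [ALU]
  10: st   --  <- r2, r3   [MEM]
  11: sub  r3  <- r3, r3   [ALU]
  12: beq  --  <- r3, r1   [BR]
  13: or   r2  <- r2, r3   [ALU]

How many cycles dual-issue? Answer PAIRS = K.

#0 head=0: st i0 no-port MEM/MEM
#1 head=1: ld i1 no-port MEM/MEM
#2 head=2: ld i2 WAW r2
#3 head=3: xor i3 RAW r2
#4 head=4: ld i4 no-port MEM/MEM
#5 head=5: ld bne i5+i6 2-wide
#6 head=7: sub i7 RAW r4
#7 head=8: xor xor i8+i9 2-wide
#8 head=10: st sub i10+i11 2-wide
#9 head=12: beq or i12+i13 2-wide

PAIRS = 4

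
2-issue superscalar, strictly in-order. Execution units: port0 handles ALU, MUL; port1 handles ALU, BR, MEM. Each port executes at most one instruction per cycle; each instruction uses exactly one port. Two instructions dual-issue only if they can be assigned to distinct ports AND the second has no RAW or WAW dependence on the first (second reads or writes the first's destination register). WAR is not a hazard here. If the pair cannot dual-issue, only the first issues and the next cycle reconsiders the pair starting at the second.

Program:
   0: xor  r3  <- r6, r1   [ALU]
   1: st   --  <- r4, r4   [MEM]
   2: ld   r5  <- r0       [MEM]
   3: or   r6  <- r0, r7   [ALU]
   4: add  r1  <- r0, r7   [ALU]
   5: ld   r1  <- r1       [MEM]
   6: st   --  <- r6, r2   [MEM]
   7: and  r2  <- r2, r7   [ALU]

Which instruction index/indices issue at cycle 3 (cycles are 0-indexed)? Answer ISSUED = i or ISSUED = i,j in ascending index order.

ISSUED = 5

  cy0 -> i0/i1 (xor+st) pair
  cy1 -> i2/i3 (ld+or) pair
  cy2 -> i4 (add) RAW+WAW r1
  cy3 -> i5 (ld) no-port MEM/MEM
  cy4 -> i6/i7 (st+and) pair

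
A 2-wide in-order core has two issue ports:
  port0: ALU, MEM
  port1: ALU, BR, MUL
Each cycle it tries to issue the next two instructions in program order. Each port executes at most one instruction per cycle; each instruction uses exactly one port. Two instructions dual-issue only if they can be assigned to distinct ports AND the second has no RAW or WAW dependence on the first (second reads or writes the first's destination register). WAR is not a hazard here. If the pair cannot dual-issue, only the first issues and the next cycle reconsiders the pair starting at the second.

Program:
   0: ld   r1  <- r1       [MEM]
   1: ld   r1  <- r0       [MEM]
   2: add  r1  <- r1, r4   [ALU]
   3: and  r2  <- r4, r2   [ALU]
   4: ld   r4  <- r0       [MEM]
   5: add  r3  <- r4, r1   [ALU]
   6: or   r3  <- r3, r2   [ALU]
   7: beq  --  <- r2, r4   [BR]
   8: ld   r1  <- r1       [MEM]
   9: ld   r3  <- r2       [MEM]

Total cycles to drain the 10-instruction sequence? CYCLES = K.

CYCLES = 8

c0: i0 ld  no-port MEM/MEM
c1: i1 ld  RAW+WAW r1
c2: i2/i3 add+and  2-wide
c3: i4 ld  RAW r4
c4: i5 add  RAW+WAW r3
c5: i6/i7 or+beq  2-wide
c6: i8 ld  no-port MEM/MEM
c7: i9 ld  tail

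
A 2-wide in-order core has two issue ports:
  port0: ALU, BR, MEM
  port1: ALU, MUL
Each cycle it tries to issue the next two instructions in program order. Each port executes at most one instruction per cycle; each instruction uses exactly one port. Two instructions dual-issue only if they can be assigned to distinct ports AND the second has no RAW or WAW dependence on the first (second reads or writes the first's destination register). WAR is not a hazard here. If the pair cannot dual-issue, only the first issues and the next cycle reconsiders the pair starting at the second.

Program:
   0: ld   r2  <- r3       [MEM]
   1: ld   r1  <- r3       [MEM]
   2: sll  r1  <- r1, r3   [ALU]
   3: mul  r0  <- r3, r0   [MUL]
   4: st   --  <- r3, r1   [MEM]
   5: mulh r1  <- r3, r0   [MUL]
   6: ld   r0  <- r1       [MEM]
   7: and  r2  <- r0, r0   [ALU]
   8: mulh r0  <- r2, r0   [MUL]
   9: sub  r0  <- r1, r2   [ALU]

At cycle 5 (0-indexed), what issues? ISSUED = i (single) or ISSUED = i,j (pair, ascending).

0. ld.MEM @i0  | no-port MEM/MEM
1. ld.MEM @i1  | RAW+WAW r1
2. sll.ALU mul.MUL @i2,i3  | pair
3. st.MEM mulh.MUL @i4,i5  | pair
4. ld.MEM @i6  | RAW r0
5. and.ALU @i7  | RAW r2
6. mulh.MUL @i8  | WAW r0
7. sub.ALU @i9  | tail

ISSUED = 7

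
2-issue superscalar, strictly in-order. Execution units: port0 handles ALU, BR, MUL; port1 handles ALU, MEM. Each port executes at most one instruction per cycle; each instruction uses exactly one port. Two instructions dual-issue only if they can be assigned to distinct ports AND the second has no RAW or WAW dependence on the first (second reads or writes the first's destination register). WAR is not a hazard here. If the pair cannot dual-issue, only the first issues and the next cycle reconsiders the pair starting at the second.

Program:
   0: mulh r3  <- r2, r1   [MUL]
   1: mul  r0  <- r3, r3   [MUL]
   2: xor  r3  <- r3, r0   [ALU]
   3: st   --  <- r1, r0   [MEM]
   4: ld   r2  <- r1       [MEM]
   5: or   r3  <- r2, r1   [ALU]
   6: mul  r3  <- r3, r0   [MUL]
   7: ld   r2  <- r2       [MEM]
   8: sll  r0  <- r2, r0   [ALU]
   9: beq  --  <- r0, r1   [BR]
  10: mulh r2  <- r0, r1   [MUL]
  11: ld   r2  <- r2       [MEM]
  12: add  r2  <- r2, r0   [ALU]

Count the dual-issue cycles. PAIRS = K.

  cy0 -> i0 (mulh.MUL) no-port MUL/MUL
  cy1 -> i1 (mul.MUL) RAW r0
  cy2 -> i2+i3 (xor.ALU st.MEM) 2-wide
  cy3 -> i4 (ld.MEM) RAW r2
  cy4 -> i5 (or.ALU) RAW+WAW r3
  cy5 -> i6+i7 (mul.MUL ld.MEM) 2-wide
  cy6 -> i8 (sll.ALU) RAW r0
  cy7 -> i9 (beq.BR) no-port BR/MUL
  cy8 -> i10 (mulh.MUL) RAW+WAW r2
  cy9 -> i11 (ld.MEM) RAW+WAW r2
  cy10 -> i12 (add.ALU) tail

PAIRS = 2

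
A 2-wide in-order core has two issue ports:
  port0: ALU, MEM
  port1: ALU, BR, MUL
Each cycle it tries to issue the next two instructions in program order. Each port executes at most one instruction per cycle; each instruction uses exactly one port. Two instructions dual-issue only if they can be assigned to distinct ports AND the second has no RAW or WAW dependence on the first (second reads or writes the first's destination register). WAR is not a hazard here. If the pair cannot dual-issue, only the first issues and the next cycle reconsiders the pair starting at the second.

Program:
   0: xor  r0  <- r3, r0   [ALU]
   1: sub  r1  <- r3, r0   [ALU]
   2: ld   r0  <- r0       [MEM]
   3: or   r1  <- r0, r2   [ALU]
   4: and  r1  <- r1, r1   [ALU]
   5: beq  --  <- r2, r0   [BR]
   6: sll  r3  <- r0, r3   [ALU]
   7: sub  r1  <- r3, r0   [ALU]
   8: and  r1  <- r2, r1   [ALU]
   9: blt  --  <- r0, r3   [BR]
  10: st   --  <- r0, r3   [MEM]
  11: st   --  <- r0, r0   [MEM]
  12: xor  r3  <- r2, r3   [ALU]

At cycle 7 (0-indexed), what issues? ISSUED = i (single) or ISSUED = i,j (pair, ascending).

ISSUED = 10

#0 head=0: xor i0 RAW r0
#1 head=1: sub ld i1/i2 2-wide
#2 head=3: or i3 RAW+WAW r1
#3 head=4: and beq i4/i5 2-wide
#4 head=6: sll i6 RAW r3
#5 head=7: sub i7 RAW+WAW r1
#6 head=8: and blt i8/i9 2-wide
#7 head=10: st i10 no-port MEM/MEM
#8 head=11: st xor i11/i12 2-wide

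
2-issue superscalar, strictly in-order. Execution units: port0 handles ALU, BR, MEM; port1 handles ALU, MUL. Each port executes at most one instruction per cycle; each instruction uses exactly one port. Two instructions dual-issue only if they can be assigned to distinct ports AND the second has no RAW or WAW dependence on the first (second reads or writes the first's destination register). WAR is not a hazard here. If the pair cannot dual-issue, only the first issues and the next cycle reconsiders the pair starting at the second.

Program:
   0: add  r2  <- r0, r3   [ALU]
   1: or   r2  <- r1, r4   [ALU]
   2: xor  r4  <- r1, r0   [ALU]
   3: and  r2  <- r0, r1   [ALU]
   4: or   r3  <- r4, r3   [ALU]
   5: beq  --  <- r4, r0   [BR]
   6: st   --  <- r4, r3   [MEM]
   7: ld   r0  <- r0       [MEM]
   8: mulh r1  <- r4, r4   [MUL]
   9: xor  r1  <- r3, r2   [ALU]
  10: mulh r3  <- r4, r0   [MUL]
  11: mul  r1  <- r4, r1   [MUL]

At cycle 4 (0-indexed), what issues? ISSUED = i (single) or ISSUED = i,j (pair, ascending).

t=0 i0:add.ALU ; WAW r2
t=1 i1+i2:or.ALU+xor.ALU ; 2-wide
t=2 i3+i4:and.ALU+or.ALU ; 2-wide
t=3 i5:beq.BR ; no-port BR/MEM
t=4 i6:st.MEM ; no-port MEM/MEM
t=5 i7+i8:ld.MEM+mulh.MUL ; 2-wide
t=6 i9+i10:xor.ALU+mulh.MUL ; 2-wide
t=7 i11:mul.MUL ; tail

ISSUED = 6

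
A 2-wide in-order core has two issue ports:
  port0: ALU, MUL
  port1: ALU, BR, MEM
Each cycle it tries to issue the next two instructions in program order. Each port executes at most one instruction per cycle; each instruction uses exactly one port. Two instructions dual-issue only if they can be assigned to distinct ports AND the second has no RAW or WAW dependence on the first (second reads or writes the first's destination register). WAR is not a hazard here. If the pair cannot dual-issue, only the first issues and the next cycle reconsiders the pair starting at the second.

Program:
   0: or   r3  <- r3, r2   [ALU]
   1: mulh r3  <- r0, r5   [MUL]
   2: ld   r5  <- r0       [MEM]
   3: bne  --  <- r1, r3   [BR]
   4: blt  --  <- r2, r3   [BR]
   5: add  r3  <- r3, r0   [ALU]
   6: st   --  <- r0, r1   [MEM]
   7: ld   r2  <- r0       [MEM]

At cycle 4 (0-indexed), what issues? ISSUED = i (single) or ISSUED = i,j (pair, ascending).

ISSUED = 6

#0 head=0: or i0 WAW r3
#1 head=1: mulh ld i1,i2 pair
#2 head=3: bne i3 no-port BR/BR
#3 head=4: blt add i4,i5 pair
#4 head=6: st i6 no-port MEM/MEM
#5 head=7: ld i7 tail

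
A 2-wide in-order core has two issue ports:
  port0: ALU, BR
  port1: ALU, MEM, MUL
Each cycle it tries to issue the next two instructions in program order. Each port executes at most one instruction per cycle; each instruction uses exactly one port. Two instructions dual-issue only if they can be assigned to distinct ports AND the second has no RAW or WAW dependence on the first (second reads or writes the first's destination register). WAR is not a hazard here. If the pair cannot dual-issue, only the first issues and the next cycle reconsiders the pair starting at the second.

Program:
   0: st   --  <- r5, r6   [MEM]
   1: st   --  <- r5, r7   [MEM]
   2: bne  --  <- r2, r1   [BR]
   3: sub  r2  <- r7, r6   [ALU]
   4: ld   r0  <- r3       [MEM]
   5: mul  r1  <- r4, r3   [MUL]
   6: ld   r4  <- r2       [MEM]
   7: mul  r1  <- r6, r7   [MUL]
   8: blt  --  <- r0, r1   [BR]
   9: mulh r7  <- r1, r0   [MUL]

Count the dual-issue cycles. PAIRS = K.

PAIRS = 3

  cy0 -> i0 (st.MEM) no-port MEM/MEM
  cy1 -> i1,i2 (st.MEM/bne.BR) dual
  cy2 -> i3,i4 (sub.ALU/ld.MEM) dual
  cy3 -> i5 (mul.MUL) no-port MUL/MEM
  cy4 -> i6 (ld.MEM) no-port MEM/MUL
  cy5 -> i7 (mul.MUL) RAW r1
  cy6 -> i8,i9 (blt.BR/mulh.MUL) dual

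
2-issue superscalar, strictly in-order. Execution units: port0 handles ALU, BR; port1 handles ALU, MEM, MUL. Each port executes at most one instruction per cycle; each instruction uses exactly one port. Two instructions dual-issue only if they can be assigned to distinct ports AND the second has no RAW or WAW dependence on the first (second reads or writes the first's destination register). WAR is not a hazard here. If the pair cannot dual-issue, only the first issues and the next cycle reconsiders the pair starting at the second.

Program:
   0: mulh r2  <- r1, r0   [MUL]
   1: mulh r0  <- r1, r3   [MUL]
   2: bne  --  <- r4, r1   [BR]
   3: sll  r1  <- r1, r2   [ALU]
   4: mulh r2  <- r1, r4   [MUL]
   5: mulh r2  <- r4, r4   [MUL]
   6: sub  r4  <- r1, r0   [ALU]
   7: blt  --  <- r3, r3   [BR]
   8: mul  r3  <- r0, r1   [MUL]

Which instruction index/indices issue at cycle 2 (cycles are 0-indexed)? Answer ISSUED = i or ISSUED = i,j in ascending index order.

t=0 i0:mulh.MUL ; no-port MUL/MUL
t=1 i1&i2:mulh.MUL+bne.BR ; pair
t=2 i3:sll.ALU ; RAW r1
t=3 i4:mulh.MUL ; no-port MUL/MUL
t=4 i5&i6:mulh.MUL+sub.ALU ; pair
t=5 i7&i8:blt.BR+mul.MUL ; pair

ISSUED = 3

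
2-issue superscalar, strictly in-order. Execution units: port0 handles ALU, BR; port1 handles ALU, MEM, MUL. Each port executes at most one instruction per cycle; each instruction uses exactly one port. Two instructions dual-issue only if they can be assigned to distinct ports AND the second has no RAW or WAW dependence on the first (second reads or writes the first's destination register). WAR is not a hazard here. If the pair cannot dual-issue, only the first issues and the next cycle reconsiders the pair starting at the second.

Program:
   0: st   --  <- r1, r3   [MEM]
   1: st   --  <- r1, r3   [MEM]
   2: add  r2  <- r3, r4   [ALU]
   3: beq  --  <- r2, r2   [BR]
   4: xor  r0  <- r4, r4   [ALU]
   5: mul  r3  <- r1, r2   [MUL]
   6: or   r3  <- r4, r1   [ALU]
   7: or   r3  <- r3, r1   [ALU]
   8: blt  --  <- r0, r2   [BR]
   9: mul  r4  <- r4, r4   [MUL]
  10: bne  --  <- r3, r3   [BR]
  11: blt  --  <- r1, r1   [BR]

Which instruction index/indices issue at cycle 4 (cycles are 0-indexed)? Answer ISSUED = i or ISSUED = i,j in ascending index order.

ISSUED = 6

[0] i0  st.MEM  -- no-port MEM/MEM
[1] i1/i2  st.MEM+add.ALU  -- pair
[2] i3/i4  beq.BR+xor.ALU  -- pair
[3] i5  mul.MUL  -- WAW r3
[4] i6  or.ALU  -- RAW+WAW r3
[5] i7/i8  or.ALU+blt.BR  -- pair
[6] i9/i10  mul.MUL+bne.BR  -- pair
[7] i11  blt.BR  -- tail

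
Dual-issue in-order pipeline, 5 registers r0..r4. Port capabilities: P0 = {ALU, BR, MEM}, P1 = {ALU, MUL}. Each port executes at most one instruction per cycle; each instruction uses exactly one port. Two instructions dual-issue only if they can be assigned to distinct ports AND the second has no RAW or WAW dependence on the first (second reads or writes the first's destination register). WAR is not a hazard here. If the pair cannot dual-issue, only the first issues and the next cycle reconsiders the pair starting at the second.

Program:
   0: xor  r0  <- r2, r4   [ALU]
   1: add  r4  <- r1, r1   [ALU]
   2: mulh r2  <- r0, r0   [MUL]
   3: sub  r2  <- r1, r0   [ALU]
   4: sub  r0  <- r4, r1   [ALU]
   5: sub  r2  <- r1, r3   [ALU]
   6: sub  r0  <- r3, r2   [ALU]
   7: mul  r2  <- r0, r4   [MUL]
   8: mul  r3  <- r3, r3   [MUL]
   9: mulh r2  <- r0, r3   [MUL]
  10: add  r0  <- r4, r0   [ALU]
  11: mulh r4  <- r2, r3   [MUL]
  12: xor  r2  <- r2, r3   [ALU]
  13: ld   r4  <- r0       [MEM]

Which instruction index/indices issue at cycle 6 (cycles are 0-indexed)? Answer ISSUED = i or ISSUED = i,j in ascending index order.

  cy0 -> i0/i1 (xor add) dual
  cy1 -> i2 (mulh) WAW r2
  cy2 -> i3/i4 (sub sub) dual
  cy3 -> i5 (sub) RAW r2
  cy4 -> i6 (sub) RAW r0
  cy5 -> i7 (mul) no-port MUL/MUL
  cy6 -> i8 (mul) no-port MUL/MUL
  cy7 -> i9/i10 (mulh add) dual
  cy8 -> i11/i12 (mulh xor) dual
  cy9 -> i13 (ld) tail

ISSUED = 8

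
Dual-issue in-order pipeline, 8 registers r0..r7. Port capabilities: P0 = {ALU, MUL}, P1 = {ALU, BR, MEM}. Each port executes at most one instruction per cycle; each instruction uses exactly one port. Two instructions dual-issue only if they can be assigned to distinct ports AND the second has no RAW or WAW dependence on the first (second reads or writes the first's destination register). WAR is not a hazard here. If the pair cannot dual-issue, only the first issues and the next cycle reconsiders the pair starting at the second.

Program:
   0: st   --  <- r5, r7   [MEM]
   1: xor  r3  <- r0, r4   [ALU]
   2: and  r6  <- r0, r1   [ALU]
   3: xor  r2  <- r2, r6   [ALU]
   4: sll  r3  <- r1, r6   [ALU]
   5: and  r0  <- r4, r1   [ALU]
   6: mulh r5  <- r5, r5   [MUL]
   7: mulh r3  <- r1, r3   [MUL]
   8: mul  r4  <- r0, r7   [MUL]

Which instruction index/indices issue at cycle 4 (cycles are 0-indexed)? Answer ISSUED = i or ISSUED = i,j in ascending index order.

c0: i0+i1 st;xor  dual
c1: i2 and  RAW r6
c2: i3+i4 xor;sll  dual
c3: i5+i6 and;mulh  dual
c4: i7 mulh  no-port MUL/MUL
c5: i8 mul  tail

ISSUED = 7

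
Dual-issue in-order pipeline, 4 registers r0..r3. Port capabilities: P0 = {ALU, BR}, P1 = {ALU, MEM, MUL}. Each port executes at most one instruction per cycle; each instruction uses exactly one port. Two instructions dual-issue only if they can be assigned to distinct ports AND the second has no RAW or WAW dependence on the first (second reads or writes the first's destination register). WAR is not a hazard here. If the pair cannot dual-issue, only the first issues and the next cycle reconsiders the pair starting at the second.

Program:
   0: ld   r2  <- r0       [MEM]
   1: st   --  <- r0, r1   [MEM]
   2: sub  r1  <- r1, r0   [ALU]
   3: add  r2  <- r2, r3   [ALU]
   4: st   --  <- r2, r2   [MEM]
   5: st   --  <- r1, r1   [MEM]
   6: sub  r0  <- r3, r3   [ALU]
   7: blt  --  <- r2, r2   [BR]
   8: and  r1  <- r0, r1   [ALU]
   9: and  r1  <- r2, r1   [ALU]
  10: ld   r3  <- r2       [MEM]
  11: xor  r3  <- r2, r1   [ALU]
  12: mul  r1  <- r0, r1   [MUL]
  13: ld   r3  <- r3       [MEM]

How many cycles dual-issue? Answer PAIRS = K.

t=0 i0:ld ; no-port MEM/MEM
t=1 i1,i2:st/sub ; pair
t=2 i3:add ; RAW r2
t=3 i4:st ; no-port MEM/MEM
t=4 i5,i6:st/sub ; pair
t=5 i7,i8:blt/and ; pair
t=6 i9,i10:and/ld ; pair
t=7 i11,i12:xor/mul ; pair
t=8 i13:ld ; tail

PAIRS = 5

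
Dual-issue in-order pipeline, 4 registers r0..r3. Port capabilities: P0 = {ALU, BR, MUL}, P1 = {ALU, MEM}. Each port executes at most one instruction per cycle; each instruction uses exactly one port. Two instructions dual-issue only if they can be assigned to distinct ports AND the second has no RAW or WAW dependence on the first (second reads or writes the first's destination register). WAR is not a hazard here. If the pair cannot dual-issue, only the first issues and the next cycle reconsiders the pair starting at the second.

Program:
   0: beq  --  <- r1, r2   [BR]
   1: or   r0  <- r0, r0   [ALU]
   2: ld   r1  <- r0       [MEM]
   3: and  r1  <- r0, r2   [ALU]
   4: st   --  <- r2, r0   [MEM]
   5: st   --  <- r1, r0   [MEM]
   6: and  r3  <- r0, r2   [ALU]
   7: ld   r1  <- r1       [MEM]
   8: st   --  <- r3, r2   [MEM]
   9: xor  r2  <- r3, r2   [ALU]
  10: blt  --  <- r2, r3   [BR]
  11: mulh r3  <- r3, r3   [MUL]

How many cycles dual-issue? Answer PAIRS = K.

PAIRS = 4

t=0 i0+i1:beq+or ; pair
t=1 i2:ld ; WAW r1
t=2 i3+i4:and+st ; pair
t=3 i5+i6:st+and ; pair
t=4 i7:ld ; no-port MEM/MEM
t=5 i8+i9:st+xor ; pair
t=6 i10:blt ; no-port BR/MUL
t=7 i11:mulh ; tail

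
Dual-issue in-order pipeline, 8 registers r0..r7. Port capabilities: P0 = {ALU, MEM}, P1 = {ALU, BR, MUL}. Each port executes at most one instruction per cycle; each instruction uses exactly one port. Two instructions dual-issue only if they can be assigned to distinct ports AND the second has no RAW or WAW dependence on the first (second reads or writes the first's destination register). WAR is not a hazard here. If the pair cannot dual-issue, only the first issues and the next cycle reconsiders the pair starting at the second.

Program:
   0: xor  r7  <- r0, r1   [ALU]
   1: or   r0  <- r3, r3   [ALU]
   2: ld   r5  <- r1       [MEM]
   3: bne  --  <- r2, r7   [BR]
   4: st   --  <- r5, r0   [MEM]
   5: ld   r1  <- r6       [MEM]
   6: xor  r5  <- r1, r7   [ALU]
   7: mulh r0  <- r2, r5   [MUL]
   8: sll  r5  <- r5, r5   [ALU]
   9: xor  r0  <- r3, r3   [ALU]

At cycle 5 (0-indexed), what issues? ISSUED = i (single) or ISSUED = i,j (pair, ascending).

0. xor/or @i0/i1  | 2-wide
1. ld/bne @i2/i3  | 2-wide
2. st @i4  | no-port MEM/MEM
3. ld @i5  | RAW r1
4. xor @i6  | RAW r5
5. mulh/sll @i7/i8  | 2-wide
6. xor @i9  | tail

ISSUED = 7,8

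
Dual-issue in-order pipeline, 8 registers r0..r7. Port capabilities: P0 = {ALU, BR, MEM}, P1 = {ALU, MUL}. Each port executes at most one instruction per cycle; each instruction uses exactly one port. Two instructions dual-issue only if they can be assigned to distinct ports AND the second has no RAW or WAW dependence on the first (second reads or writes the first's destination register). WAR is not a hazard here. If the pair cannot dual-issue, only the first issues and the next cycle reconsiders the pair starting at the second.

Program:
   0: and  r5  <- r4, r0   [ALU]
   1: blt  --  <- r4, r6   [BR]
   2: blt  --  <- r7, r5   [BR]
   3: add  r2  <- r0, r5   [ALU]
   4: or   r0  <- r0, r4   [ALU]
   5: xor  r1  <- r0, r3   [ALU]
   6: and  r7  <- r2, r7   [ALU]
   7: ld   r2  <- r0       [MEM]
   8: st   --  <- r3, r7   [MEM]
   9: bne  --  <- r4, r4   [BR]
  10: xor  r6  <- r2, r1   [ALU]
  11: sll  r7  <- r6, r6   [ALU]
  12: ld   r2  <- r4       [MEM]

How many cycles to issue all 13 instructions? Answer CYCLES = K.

CYCLES = 8

[0] i0&i1  and blt  -- 2-wide
[1] i2&i3  blt add  -- 2-wide
[2] i4  or  -- RAW r0
[3] i5&i6  xor and  -- 2-wide
[4] i7  ld  -- no-port MEM/MEM
[5] i8  st  -- no-port MEM/BR
[6] i9&i10  bne xor  -- 2-wide
[7] i11&i12  sll ld  -- 2-wide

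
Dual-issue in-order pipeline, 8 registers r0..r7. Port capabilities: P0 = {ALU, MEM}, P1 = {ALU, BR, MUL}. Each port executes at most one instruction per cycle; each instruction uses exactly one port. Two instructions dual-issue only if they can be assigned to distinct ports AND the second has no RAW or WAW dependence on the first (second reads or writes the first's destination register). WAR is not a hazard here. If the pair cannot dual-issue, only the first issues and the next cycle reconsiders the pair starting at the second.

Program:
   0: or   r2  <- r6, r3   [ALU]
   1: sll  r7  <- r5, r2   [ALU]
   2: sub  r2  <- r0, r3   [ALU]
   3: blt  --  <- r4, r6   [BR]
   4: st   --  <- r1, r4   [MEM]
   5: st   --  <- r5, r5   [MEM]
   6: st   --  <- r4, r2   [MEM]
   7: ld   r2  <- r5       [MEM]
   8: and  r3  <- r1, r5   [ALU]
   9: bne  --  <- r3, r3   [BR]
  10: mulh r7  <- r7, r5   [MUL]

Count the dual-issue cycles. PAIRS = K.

0. or.ALU @i0  | RAW r2
1. sll.ALU/sub.ALU @i1,i2  | dual
2. blt.BR/st.MEM @i3,i4  | dual
3. st.MEM @i5  | no-port MEM/MEM
4. st.MEM @i6  | no-port MEM/MEM
5. ld.MEM/and.ALU @i7,i8  | dual
6. bne.BR @i9  | no-port BR/MUL
7. mulh.MUL @i10  | tail

PAIRS = 3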